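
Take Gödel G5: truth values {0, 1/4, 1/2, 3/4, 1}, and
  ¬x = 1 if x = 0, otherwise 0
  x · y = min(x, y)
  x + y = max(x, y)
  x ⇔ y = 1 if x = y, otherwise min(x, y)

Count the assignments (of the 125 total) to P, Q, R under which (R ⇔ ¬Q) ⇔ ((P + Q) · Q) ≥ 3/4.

15

value 1: 10 assignments (counts)
value 3/4: 5 assignments (counts)
value 1/2: 5 assignments
value 1/4: 5 assignments
value 0: 100 assignments
So 15 of the 125 assignments meet the threshold.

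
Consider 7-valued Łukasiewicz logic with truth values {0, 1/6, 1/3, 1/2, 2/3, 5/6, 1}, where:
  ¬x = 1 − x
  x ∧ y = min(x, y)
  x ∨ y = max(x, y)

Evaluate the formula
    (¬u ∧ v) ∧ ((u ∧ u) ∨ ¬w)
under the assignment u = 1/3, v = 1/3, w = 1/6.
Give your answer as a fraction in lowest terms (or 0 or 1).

¬u = ¬1/3 = 2/3
¬u ∧ v = 2/3 ∧ 1/3 = 1/3
u ∧ u = 1/3 ∧ 1/3 = 1/3
¬w = ¬1/6 = 5/6
(u ∧ u) ∨ ¬w = 1/3 ∨ 5/6 = 5/6
(¬u ∧ v) ∧ ((u ∧ u) ∨ ¬w) = 1/3 ∧ 5/6 = 1/3

1/3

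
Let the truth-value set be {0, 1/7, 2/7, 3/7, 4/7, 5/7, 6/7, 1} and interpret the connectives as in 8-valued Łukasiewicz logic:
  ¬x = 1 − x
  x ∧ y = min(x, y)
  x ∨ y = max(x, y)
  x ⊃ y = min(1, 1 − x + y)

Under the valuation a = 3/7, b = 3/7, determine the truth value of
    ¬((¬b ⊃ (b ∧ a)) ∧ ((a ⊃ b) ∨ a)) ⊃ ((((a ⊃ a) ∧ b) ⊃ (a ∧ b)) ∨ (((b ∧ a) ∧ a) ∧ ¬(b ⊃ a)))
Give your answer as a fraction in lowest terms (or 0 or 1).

¬b = ¬3/7 = 4/7
b ∧ a = 3/7 ∧ 3/7 = 3/7
¬b ⊃ (b ∧ a) = 4/7 ⊃ 3/7 = 6/7
a ⊃ b = 3/7 ⊃ 3/7 = 1
(a ⊃ b) ∨ a = 1 ∨ 3/7 = 1
(¬b ⊃ (b ∧ a)) ∧ ((a ⊃ b) ∨ a) = 6/7 ∧ 1 = 6/7
¬((¬b ⊃ (b ∧ a)) ∧ ((a ⊃ b) ∨ a)) = ¬6/7 = 1/7
a ⊃ a = 3/7 ⊃ 3/7 = 1
(a ⊃ a) ∧ b = 1 ∧ 3/7 = 3/7
a ∧ b = 3/7 ∧ 3/7 = 3/7
((a ⊃ a) ∧ b) ⊃ (a ∧ b) = 3/7 ⊃ 3/7 = 1
b ∧ a = 3/7 ∧ 3/7 = 3/7
(b ∧ a) ∧ a = 3/7 ∧ 3/7 = 3/7
b ⊃ a = 3/7 ⊃ 3/7 = 1
¬(b ⊃ a) = ¬1 = 0
((b ∧ a) ∧ a) ∧ ¬(b ⊃ a) = 3/7 ∧ 0 = 0
(((a ⊃ a) ∧ b) ⊃ (a ∧ b)) ∨ (((b ∧ a) ∧ a) ∧ ¬(b ⊃ a)) = 1 ∨ 0 = 1
¬((¬b ⊃ (b ∧ a)) ∧ ((a ⊃ b) ∨ a)) ⊃ ((((a ⊃ a) ∧ b) ⊃ (a ∧ b)) ∨ (((b ∧ a) ∧ a) ∧ ¬(b ⊃ a))) = 1/7 ⊃ 1 = 1

1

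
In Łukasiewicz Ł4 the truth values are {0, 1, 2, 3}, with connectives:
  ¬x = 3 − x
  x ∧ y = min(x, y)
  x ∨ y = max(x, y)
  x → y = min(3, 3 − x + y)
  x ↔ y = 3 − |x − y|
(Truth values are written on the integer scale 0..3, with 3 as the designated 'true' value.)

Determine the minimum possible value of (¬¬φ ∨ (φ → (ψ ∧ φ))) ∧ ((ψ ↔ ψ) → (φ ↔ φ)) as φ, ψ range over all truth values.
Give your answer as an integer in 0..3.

2

Take φ = 1, ψ = 0:
¬φ = ¬1 = 2
¬¬φ = ¬2 = 1
ψ ∧ φ = 0 ∧ 1 = 0
φ → (ψ ∧ φ) = 1 → 0 = 2
¬¬φ ∨ (φ → (ψ ∧ φ)) = 1 ∨ 2 = 2
ψ ↔ ψ = 0 ↔ 0 = 3
φ ↔ φ = 1 ↔ 1 = 3
(ψ ↔ ψ) → (φ ↔ φ) = 3 → 3 = 3
(¬¬φ ∨ (φ → (ψ ∧ φ))) ∧ ((ψ ↔ ψ) → (φ ↔ φ)) = 2 ∧ 3 = 2
No assignment yields a value below 2, so this is the minimum.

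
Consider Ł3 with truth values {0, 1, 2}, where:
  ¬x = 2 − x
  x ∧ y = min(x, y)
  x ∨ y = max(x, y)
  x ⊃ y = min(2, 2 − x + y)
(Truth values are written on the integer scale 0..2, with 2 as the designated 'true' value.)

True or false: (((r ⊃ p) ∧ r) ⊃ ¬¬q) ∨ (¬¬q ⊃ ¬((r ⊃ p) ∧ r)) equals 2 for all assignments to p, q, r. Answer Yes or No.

No

Counterexample: take p = 2, q = 1, r = 2.
r ⊃ p = 2 ⊃ 2 = 2
(r ⊃ p) ∧ r = 2 ∧ 2 = 2
¬q = ¬1 = 1
¬¬q = ¬1 = 1
((r ⊃ p) ∧ r) ⊃ ¬¬q = 2 ⊃ 1 = 1
¬q = ¬1 = 1
¬¬q = ¬1 = 1
r ⊃ p = 2 ⊃ 2 = 2
(r ⊃ p) ∧ r = 2 ∧ 2 = 2
¬((r ⊃ p) ∧ r) = ¬2 = 0
¬¬q ⊃ ¬((r ⊃ p) ∧ r) = 1 ⊃ 0 = 1
(((r ⊃ p) ∧ r) ⊃ ¬¬q) ∨ (¬¬q ⊃ ¬((r ⊃ p) ∧ r)) = 1 ∨ 1 = 1
This gives 1 ≠ 2.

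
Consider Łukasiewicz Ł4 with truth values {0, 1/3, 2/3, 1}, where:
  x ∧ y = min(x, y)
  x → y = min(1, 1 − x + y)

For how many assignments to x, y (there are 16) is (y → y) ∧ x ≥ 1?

x = 0, y = 0 ↦ 0  <
x = 0, y = 1/3 ↦ 0  <
x = 0, y = 2/3 ↦ 0  <
x = 0, y = 1 ↦ 0  <
x = 1/3, y = 0 ↦ 1/3  <
x = 1/3, y = 1/3 ↦ 1/3  <
x = 1/3, y = 2/3 ↦ 1/3  <
x = 1/3, y = 1 ↦ 1/3  <
x = 2/3, y = 0 ↦ 2/3  <
x = 2/3, y = 1/3 ↦ 2/3  <
x = 2/3, y = 2/3 ↦ 2/3  <
x = 2/3, y = 1 ↦ 2/3  <
x = 1, y = 0 ↦ 1  ≥
x = 1, y = 1/3 ↦ 1  ≥
x = 1, y = 2/3 ↦ 1  ≥
x = 1, y = 1 ↦ 1  ≥
So 4 of the 16 assignments meet the threshold.

4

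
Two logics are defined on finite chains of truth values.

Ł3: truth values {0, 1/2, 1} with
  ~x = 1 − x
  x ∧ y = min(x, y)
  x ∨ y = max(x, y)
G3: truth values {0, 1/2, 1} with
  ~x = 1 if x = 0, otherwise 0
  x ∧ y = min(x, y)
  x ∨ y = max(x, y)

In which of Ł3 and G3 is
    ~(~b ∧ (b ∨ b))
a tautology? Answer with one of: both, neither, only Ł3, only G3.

In Ł3: at b = 1/2 the value is 1/2 — not a tautology.
In G3: every assignment gives 1 — tautology.

only G3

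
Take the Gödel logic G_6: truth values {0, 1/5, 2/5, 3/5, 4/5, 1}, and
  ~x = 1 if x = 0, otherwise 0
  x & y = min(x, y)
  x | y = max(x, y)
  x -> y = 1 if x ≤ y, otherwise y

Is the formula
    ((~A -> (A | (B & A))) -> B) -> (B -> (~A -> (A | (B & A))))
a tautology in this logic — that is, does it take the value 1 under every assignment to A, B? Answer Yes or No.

Counterexample: take A = 0, B = 1/5.
~A = ~0 = 1
B & A = 1/5 & 0 = 0
A | (B & A) = 0 | 0 = 0
~A -> (A | (B & A)) = 1 -> 0 = 0
(~A -> (A | (B & A))) -> B = 0 -> 1/5 = 1
B -> (~A -> (A | (B & A))) = 1/5 -> 0 = 0
((~A -> (A | (B & A))) -> B) -> (B -> (~A -> (A | (B & A)))) = 1 -> 0 = 0
This gives 0 ≠ 1.

No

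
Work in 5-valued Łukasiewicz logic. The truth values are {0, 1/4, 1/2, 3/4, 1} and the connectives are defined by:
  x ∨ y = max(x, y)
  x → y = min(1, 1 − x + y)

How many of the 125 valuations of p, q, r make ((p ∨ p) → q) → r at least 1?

value 1: 45 assignments (counts)
value 3/4: 24 assignments
value 1/2: 22 assignments
value 1/4: 19 assignments
value 0: 15 assignments
So 45 of the 125 assignments meet the threshold.

45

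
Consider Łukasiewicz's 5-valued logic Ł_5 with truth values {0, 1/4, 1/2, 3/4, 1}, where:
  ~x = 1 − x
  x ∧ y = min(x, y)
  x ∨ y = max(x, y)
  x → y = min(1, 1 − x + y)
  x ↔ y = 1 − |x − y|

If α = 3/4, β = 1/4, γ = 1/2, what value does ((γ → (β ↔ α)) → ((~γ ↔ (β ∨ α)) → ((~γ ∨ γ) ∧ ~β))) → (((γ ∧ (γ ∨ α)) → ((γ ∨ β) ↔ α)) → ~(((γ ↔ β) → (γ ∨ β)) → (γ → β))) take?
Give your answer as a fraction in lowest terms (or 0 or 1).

1/4

β ↔ α = 1/4 ↔ 3/4 = 1/2
γ → (β ↔ α) = 1/2 → 1/2 = 1
~γ = ~1/2 = 1/2
β ∨ α = 1/4 ∨ 3/4 = 3/4
~γ ↔ (β ∨ α) = 1/2 ↔ 3/4 = 3/4
~γ = ~1/2 = 1/2
~γ ∨ γ = 1/2 ∨ 1/2 = 1/2
~β = ~1/4 = 3/4
(~γ ∨ γ) ∧ ~β = 1/2 ∧ 3/4 = 1/2
(~γ ↔ (β ∨ α)) → ((~γ ∨ γ) ∧ ~β) = 3/4 → 1/2 = 3/4
(γ → (β ↔ α)) → ((~γ ↔ (β ∨ α)) → ((~γ ∨ γ) ∧ ~β)) = 1 → 3/4 = 3/4
γ ∨ α = 1/2 ∨ 3/4 = 3/4
γ ∧ (γ ∨ α) = 1/2 ∧ 3/4 = 1/2
γ ∨ β = 1/2 ∨ 1/4 = 1/2
(γ ∨ β) ↔ α = 1/2 ↔ 3/4 = 3/4
(γ ∧ (γ ∨ α)) → ((γ ∨ β) ↔ α) = 1/2 → 3/4 = 1
γ ↔ β = 1/2 ↔ 1/4 = 3/4
γ ∨ β = 1/2 ∨ 1/4 = 1/2
(γ ↔ β) → (γ ∨ β) = 3/4 → 1/2 = 3/4
γ → β = 1/2 → 1/4 = 3/4
((γ ↔ β) → (γ ∨ β)) → (γ → β) = 3/4 → 3/4 = 1
~(((γ ↔ β) → (γ ∨ β)) → (γ → β)) = ~1 = 0
((γ ∧ (γ ∨ α)) → ((γ ∨ β) ↔ α)) → ~(((γ ↔ β) → (γ ∨ β)) → (γ → β)) = 1 → 0 = 0
((γ → (β ↔ α)) → ((~γ ↔ (β ∨ α)) → ((~γ ∨ γ) ∧ ~β))) → (((γ ∧ (γ ∨ α)) → ((γ ∨ β) ↔ α)) → ~(((γ ↔ β) → (γ ∨ β)) → (γ → β))) = 3/4 → 0 = 1/4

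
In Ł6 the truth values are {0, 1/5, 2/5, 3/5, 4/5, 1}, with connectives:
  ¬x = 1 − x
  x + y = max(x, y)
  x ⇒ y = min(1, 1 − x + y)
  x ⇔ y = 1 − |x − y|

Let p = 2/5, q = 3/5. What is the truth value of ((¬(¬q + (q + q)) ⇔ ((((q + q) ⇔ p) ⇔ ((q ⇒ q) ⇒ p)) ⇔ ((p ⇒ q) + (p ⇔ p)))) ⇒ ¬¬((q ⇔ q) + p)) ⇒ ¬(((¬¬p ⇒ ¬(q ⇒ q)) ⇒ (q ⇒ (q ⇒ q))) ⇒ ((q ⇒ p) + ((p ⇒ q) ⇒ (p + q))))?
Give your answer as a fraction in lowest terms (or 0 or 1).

1/5

¬q = ¬3/5 = 2/5
q + q = 3/5 + 3/5 = 3/5
¬q + (q + q) = 2/5 + 3/5 = 3/5
¬(¬q + (q + q)) = ¬3/5 = 2/5
q + q = 3/5 + 3/5 = 3/5
(q + q) ⇔ p = 3/5 ⇔ 2/5 = 4/5
q ⇒ q = 3/5 ⇒ 3/5 = 1
(q ⇒ q) ⇒ p = 1 ⇒ 2/5 = 2/5
((q + q) ⇔ p) ⇔ ((q ⇒ q) ⇒ p) = 4/5 ⇔ 2/5 = 3/5
p ⇒ q = 2/5 ⇒ 3/5 = 1
p ⇔ p = 2/5 ⇔ 2/5 = 1
(p ⇒ q) + (p ⇔ p) = 1 + 1 = 1
(((q + q) ⇔ p) ⇔ ((q ⇒ q) ⇒ p)) ⇔ ((p ⇒ q) + (p ⇔ p)) = 3/5 ⇔ 1 = 3/5
¬(¬q + (q + q)) ⇔ ((((q + q) ⇔ p) ⇔ ((q ⇒ q) ⇒ p)) ⇔ ((p ⇒ q) + (p ⇔ p))) = 2/5 ⇔ 3/5 = 4/5
q ⇔ q = 3/5 ⇔ 3/5 = 1
(q ⇔ q) + p = 1 + 2/5 = 1
¬((q ⇔ q) + p) = ¬1 = 0
¬¬((q ⇔ q) + p) = ¬0 = 1
(¬(¬q + (q + q)) ⇔ ((((q + q) ⇔ p) ⇔ ((q ⇒ q) ⇒ p)) ⇔ ((p ⇒ q) + (p ⇔ p)))) ⇒ ¬¬((q ⇔ q) + p) = 4/5 ⇒ 1 = 1
¬p = ¬2/5 = 3/5
¬¬p = ¬3/5 = 2/5
q ⇒ q = 3/5 ⇒ 3/5 = 1
¬(q ⇒ q) = ¬1 = 0
¬¬p ⇒ ¬(q ⇒ q) = 2/5 ⇒ 0 = 3/5
q ⇒ q = 3/5 ⇒ 3/5 = 1
q ⇒ (q ⇒ q) = 3/5 ⇒ 1 = 1
(¬¬p ⇒ ¬(q ⇒ q)) ⇒ (q ⇒ (q ⇒ q)) = 3/5 ⇒ 1 = 1
q ⇒ p = 3/5 ⇒ 2/5 = 4/5
p ⇒ q = 2/5 ⇒ 3/5 = 1
p + q = 2/5 + 3/5 = 3/5
(p ⇒ q) ⇒ (p + q) = 1 ⇒ 3/5 = 3/5
(q ⇒ p) + ((p ⇒ q) ⇒ (p + q)) = 4/5 + 3/5 = 4/5
((¬¬p ⇒ ¬(q ⇒ q)) ⇒ (q ⇒ (q ⇒ q))) ⇒ ((q ⇒ p) + ((p ⇒ q) ⇒ (p + q))) = 1 ⇒ 4/5 = 4/5
¬(((¬¬p ⇒ ¬(q ⇒ q)) ⇒ (q ⇒ (q ⇒ q))) ⇒ ((q ⇒ p) + ((p ⇒ q) ⇒ (p + q)))) = ¬4/5 = 1/5
((¬(¬q + (q + q)) ⇔ ((((q + q) ⇔ p) ⇔ ((q ⇒ q) ⇒ p)) ⇔ ((p ⇒ q) + (p ⇔ p)))) ⇒ ¬¬((q ⇔ q) + p)) ⇒ ¬(((¬¬p ⇒ ¬(q ⇒ q)) ⇒ (q ⇒ (q ⇒ q))) ⇒ ((q ⇒ p) + ((p ⇒ q) ⇒ (p + q)))) = 1 ⇒ 1/5 = 1/5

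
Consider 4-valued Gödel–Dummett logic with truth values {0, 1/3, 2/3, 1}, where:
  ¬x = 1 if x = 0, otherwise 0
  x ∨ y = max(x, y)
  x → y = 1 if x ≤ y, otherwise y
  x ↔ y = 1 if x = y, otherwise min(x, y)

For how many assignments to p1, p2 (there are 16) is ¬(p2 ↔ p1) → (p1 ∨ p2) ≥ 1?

p1 = 0, p2 = 0 ↦ 1  ≥
p1 = 0, p2 = 1/3 ↦ 1/3  <
p1 = 0, p2 = 2/3 ↦ 2/3  <
p1 = 0, p2 = 1 ↦ 1  ≥
p1 = 1/3, p2 = 0 ↦ 1/3  <
p1 = 1/3, p2 = 1/3 ↦ 1  ≥
p1 = 1/3, p2 = 2/3 ↦ 1  ≥
p1 = 1/3, p2 = 1 ↦ 1  ≥
p1 = 2/3, p2 = 0 ↦ 2/3  <
p1 = 2/3, p2 = 1/3 ↦ 1  ≥
p1 = 2/3, p2 = 2/3 ↦ 1  ≥
p1 = 2/3, p2 = 1 ↦ 1  ≥
p1 = 1, p2 = 0 ↦ 1  ≥
p1 = 1, p2 = 1/3 ↦ 1  ≥
p1 = 1, p2 = 2/3 ↦ 1  ≥
p1 = 1, p2 = 1 ↦ 1  ≥
So 12 of the 16 assignments meet the threshold.

12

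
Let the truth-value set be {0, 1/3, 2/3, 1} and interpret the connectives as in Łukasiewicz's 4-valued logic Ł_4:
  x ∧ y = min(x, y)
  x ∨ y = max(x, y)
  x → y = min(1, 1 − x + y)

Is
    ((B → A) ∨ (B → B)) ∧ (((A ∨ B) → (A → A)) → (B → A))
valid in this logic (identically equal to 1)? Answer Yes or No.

Counterexample: take A = 0, B = 1/3.
B → A = 1/3 → 0 = 2/3
B → B = 1/3 → 1/3 = 1
(B → A) ∨ (B → B) = 2/3 ∨ 1 = 1
A ∨ B = 0 ∨ 1/3 = 1/3
A → A = 0 → 0 = 1
(A ∨ B) → (A → A) = 1/3 → 1 = 1
B → A = 1/3 → 0 = 2/3
((A ∨ B) → (A → A)) → (B → A) = 1 → 2/3 = 2/3
((B → A) ∨ (B → B)) ∧ (((A ∨ B) → (A → A)) → (B → A)) = 1 ∧ 2/3 = 2/3
This gives 2/3 ≠ 1.

No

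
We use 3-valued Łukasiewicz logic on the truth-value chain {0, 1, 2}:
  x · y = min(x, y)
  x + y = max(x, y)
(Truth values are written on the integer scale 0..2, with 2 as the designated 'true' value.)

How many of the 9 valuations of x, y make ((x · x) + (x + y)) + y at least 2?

5

x = 0, y = 0 ↦ 0  <
x = 0, y = 1 ↦ 1  <
x = 0, y = 2 ↦ 2  ≥
x = 1, y = 0 ↦ 1  <
x = 1, y = 1 ↦ 1  <
x = 1, y = 2 ↦ 2  ≥
x = 2, y = 0 ↦ 2  ≥
x = 2, y = 1 ↦ 2  ≥
x = 2, y = 2 ↦ 2  ≥
So 5 of the 9 assignments meet the threshold.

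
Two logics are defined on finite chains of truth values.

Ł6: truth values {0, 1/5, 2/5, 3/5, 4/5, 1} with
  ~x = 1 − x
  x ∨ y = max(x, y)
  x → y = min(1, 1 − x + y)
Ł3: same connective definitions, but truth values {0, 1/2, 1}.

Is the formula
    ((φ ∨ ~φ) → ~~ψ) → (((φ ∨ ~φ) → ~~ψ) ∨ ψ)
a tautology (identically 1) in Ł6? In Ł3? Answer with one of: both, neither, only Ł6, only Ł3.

In Ł6: every assignment gives 1 — tautology.
In Ł3: every assignment gives 1 — tautology.

both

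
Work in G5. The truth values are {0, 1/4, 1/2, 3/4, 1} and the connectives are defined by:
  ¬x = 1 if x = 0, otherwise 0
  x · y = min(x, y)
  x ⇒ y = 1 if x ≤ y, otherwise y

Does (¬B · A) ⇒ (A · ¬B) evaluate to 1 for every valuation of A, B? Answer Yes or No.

At A = 3/4, B = 3/4, for instance:
¬B = ¬3/4 = 0
¬B · A = 0 · 3/4 = 0
A · ¬B = 3/4 · 0 = 0
(¬B · A) ⇒ (A · ¬B) = 0 ⇒ 0 = 1
and checking the remaining 24 assignments likewise gives ≥ 1 in every case.

Yes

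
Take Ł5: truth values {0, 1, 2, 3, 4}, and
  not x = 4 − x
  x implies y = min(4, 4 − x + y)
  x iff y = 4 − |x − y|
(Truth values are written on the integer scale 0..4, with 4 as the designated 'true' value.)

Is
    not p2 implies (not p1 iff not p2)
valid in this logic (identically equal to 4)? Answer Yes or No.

No

Counterexample: take p1 = 1, p2 = 0.
not p2 = not 0 = 4
not p1 = not 1 = 3
not p2 = not 0 = 4
not p1 iff not p2 = 3 iff 4 = 3
not p2 implies (not p1 iff not p2) = 4 implies 3 = 3
This gives 3 ≠ 4.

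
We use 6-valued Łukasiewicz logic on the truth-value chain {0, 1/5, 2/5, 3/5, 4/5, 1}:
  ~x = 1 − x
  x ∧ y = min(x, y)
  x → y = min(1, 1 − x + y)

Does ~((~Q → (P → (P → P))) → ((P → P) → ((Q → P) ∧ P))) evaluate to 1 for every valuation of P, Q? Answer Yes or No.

No

Counterexample: take P = 1/5, Q = 0.
~Q = ~0 = 1
P → P = 1/5 → 1/5 = 1
P → (P → P) = 1/5 → 1 = 1
~Q → (P → (P → P)) = 1 → 1 = 1
P → P = 1/5 → 1/5 = 1
Q → P = 0 → 1/5 = 1
(Q → P) ∧ P = 1 ∧ 1/5 = 1/5
(P → P) → ((Q → P) ∧ P) = 1 → 1/5 = 1/5
(~Q → (P → (P → P))) → ((P → P) → ((Q → P) ∧ P)) = 1 → 1/5 = 1/5
~((~Q → (P → (P → P))) → ((P → P) → ((Q → P) ∧ P))) = ~1/5 = 4/5
This gives 4/5 ≠ 1.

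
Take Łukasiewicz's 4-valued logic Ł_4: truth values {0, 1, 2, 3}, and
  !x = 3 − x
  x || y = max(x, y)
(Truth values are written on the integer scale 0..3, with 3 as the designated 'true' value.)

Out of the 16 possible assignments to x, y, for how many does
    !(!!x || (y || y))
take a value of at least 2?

4

x = 0, y = 0 ↦ 3  ≥
x = 0, y = 1 ↦ 2  ≥
x = 0, y = 2 ↦ 1  <
x = 0, y = 3 ↦ 0  <
x = 1, y = 0 ↦ 2  ≥
x = 1, y = 1 ↦ 2  ≥
x = 1, y = 2 ↦ 1  <
x = 1, y = 3 ↦ 0  <
x = 2, y = 0 ↦ 1  <
x = 2, y = 1 ↦ 1  <
x = 2, y = 2 ↦ 1  <
x = 2, y = 3 ↦ 0  <
x = 3, y = 0 ↦ 0  <
x = 3, y = 1 ↦ 0  <
x = 3, y = 2 ↦ 0  <
x = 3, y = 3 ↦ 0  <
So 4 of the 16 assignments meet the threshold.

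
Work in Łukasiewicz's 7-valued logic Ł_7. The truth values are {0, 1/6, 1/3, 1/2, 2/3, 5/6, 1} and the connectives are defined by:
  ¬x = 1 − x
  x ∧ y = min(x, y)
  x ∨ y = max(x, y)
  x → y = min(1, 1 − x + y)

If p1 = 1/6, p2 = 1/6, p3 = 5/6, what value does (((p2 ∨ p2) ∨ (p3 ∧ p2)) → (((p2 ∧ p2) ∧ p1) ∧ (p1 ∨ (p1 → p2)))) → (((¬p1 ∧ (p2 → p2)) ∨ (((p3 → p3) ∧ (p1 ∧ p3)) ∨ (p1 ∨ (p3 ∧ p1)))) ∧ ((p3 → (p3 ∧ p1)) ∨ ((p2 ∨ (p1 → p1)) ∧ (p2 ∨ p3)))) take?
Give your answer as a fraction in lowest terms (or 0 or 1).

p2 ∨ p2 = 1/6 ∨ 1/6 = 1/6
p3 ∧ p2 = 5/6 ∧ 1/6 = 1/6
(p2 ∨ p2) ∨ (p3 ∧ p2) = 1/6 ∨ 1/6 = 1/6
p2 ∧ p2 = 1/6 ∧ 1/6 = 1/6
(p2 ∧ p2) ∧ p1 = 1/6 ∧ 1/6 = 1/6
p1 → p2 = 1/6 → 1/6 = 1
p1 ∨ (p1 → p2) = 1/6 ∨ 1 = 1
((p2 ∧ p2) ∧ p1) ∧ (p1 ∨ (p1 → p2)) = 1/6 ∧ 1 = 1/6
((p2 ∨ p2) ∨ (p3 ∧ p2)) → (((p2 ∧ p2) ∧ p1) ∧ (p1 ∨ (p1 → p2))) = 1/6 → 1/6 = 1
¬p1 = ¬1/6 = 5/6
p2 → p2 = 1/6 → 1/6 = 1
¬p1 ∧ (p2 → p2) = 5/6 ∧ 1 = 5/6
p3 → p3 = 5/6 → 5/6 = 1
p1 ∧ p3 = 1/6 ∧ 5/6 = 1/6
(p3 → p3) ∧ (p1 ∧ p3) = 1 ∧ 1/6 = 1/6
p3 ∧ p1 = 5/6 ∧ 1/6 = 1/6
p1 ∨ (p3 ∧ p1) = 1/6 ∨ 1/6 = 1/6
((p3 → p3) ∧ (p1 ∧ p3)) ∨ (p1 ∨ (p3 ∧ p1)) = 1/6 ∨ 1/6 = 1/6
(¬p1 ∧ (p2 → p2)) ∨ (((p3 → p3) ∧ (p1 ∧ p3)) ∨ (p1 ∨ (p3 ∧ p1))) = 5/6 ∨ 1/6 = 5/6
p3 ∧ p1 = 5/6 ∧ 1/6 = 1/6
p3 → (p3 ∧ p1) = 5/6 → 1/6 = 1/3
p1 → p1 = 1/6 → 1/6 = 1
p2 ∨ (p1 → p1) = 1/6 ∨ 1 = 1
p2 ∨ p3 = 1/6 ∨ 5/6 = 5/6
(p2 ∨ (p1 → p1)) ∧ (p2 ∨ p3) = 1 ∧ 5/6 = 5/6
(p3 → (p3 ∧ p1)) ∨ ((p2 ∨ (p1 → p1)) ∧ (p2 ∨ p3)) = 1/3 ∨ 5/6 = 5/6
((¬p1 ∧ (p2 → p2)) ∨ (((p3 → p3) ∧ (p1 ∧ p3)) ∨ (p1 ∨ (p3 ∧ p1)))) ∧ ((p3 → (p3 ∧ p1)) ∨ ((p2 ∨ (p1 → p1)) ∧ (p2 ∨ p3))) = 5/6 ∧ 5/6 = 5/6
(((p2 ∨ p2) ∨ (p3 ∧ p2)) → (((p2 ∧ p2) ∧ p1) ∧ (p1 ∨ (p1 → p2)))) → (((¬p1 ∧ (p2 → p2)) ∨ (((p3 → p3) ∧ (p1 ∧ p3)) ∨ (p1 ∨ (p3 ∧ p1)))) ∧ ((p3 → (p3 ∧ p1)) ∨ ((p2 ∨ (p1 → p1)) ∧ (p2 ∨ p3)))) = 1 → 5/6 = 5/6

5/6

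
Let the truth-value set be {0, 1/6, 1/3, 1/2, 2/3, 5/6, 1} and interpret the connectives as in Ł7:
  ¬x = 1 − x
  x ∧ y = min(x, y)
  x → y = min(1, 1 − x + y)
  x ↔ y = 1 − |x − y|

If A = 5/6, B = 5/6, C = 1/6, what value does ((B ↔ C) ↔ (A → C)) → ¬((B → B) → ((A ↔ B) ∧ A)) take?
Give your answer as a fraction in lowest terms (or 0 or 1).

1/6

B ↔ C = 5/6 ↔ 1/6 = 1/3
A → C = 5/6 → 1/6 = 1/3
(B ↔ C) ↔ (A → C) = 1/3 ↔ 1/3 = 1
B → B = 5/6 → 5/6 = 1
A ↔ B = 5/6 ↔ 5/6 = 1
(A ↔ B) ∧ A = 1 ∧ 5/6 = 5/6
(B → B) → ((A ↔ B) ∧ A) = 1 → 5/6 = 5/6
¬((B → B) → ((A ↔ B) ∧ A)) = ¬5/6 = 1/6
((B ↔ C) ↔ (A → C)) → ¬((B → B) → ((A ↔ B) ∧ A)) = 1 → 1/6 = 1/6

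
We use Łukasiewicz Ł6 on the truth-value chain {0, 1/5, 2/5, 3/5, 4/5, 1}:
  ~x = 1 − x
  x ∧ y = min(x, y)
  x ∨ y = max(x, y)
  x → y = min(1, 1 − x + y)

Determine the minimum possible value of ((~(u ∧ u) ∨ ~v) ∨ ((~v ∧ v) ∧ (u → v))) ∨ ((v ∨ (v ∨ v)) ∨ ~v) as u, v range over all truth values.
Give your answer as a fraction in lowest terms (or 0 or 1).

3/5

Take u = 2/5, v = 2/5:
u ∧ u = 2/5 ∧ 2/5 = 2/5
~(u ∧ u) = ~2/5 = 3/5
~v = ~2/5 = 3/5
~(u ∧ u) ∨ ~v = 3/5 ∨ 3/5 = 3/5
~v = ~2/5 = 3/5
~v ∧ v = 3/5 ∧ 2/5 = 2/5
u → v = 2/5 → 2/5 = 1
(~v ∧ v) ∧ (u → v) = 2/5 ∧ 1 = 2/5
(~(u ∧ u) ∨ ~v) ∨ ((~v ∧ v) ∧ (u → v)) = 3/5 ∨ 2/5 = 3/5
v ∨ v = 2/5 ∨ 2/5 = 2/5
v ∨ (v ∨ v) = 2/5 ∨ 2/5 = 2/5
~v = ~2/5 = 3/5
(v ∨ (v ∨ v)) ∨ ~v = 2/5 ∨ 3/5 = 3/5
((~(u ∧ u) ∨ ~v) ∨ ((~v ∧ v) ∧ (u → v))) ∨ ((v ∨ (v ∨ v)) ∨ ~v) = 3/5 ∨ 3/5 = 3/5
No assignment yields a value below 3/5, so this is the minimum.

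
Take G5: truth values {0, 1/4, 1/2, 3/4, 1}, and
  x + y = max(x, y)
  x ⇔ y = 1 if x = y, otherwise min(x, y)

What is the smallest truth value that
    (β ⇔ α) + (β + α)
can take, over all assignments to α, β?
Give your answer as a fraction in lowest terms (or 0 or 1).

1/4

Take α = 0, β = 1/4:
β ⇔ α = 1/4 ⇔ 0 = 0
β + α = 1/4 + 0 = 1/4
(β ⇔ α) + (β + α) = 0 + 1/4 = 1/4
No assignment yields a value below 1/4, so this is the minimum.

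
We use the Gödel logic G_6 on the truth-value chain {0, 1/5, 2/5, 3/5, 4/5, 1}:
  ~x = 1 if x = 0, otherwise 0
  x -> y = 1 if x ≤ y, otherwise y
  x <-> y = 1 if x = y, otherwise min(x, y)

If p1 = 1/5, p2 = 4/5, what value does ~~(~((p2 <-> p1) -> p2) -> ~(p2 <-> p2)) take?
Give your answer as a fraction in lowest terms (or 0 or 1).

p2 <-> p1 = 4/5 <-> 1/5 = 1/5
(p2 <-> p1) -> p2 = 1/5 -> 4/5 = 1
~((p2 <-> p1) -> p2) = ~1 = 0
p2 <-> p2 = 4/5 <-> 4/5 = 1
~(p2 <-> p2) = ~1 = 0
~((p2 <-> p1) -> p2) -> ~(p2 <-> p2) = 0 -> 0 = 1
~(~((p2 <-> p1) -> p2) -> ~(p2 <-> p2)) = ~1 = 0
~~(~((p2 <-> p1) -> p2) -> ~(p2 <-> p2)) = ~0 = 1

1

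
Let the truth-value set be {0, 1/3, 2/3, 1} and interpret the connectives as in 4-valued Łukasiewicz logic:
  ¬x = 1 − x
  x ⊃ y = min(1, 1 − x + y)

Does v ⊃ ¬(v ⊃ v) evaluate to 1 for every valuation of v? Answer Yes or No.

Counterexample: take v = 1/3.
v ⊃ v = 1/3 ⊃ 1/3 = 1
¬(v ⊃ v) = ¬1 = 0
v ⊃ ¬(v ⊃ v) = 1/3 ⊃ 0 = 2/3
This gives 2/3 ≠ 1.

No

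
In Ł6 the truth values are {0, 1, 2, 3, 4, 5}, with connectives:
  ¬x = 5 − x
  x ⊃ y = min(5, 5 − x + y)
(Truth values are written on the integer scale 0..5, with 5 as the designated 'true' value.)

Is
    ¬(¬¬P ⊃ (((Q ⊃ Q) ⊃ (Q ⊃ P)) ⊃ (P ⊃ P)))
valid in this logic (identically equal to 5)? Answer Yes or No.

Counterexample: take P = 0, Q = 0.
¬P = ¬0 = 5
¬¬P = ¬5 = 0
Q ⊃ Q = 0 ⊃ 0 = 5
Q ⊃ P = 0 ⊃ 0 = 5
(Q ⊃ Q) ⊃ (Q ⊃ P) = 5 ⊃ 5 = 5
P ⊃ P = 0 ⊃ 0 = 5
((Q ⊃ Q) ⊃ (Q ⊃ P)) ⊃ (P ⊃ P) = 5 ⊃ 5 = 5
¬¬P ⊃ (((Q ⊃ Q) ⊃ (Q ⊃ P)) ⊃ (P ⊃ P)) = 0 ⊃ 5 = 5
¬(¬¬P ⊃ (((Q ⊃ Q) ⊃ (Q ⊃ P)) ⊃ (P ⊃ P))) = ¬5 = 0
This gives 0 ≠ 5.

No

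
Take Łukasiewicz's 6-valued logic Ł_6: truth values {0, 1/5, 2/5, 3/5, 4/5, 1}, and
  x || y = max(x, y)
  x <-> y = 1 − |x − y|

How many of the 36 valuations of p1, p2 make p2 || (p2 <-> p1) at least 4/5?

23

value 1: 11 assignments (counts)
value 4/5: 12 assignments (counts)
value 3/5: 7 assignments
value 2/5: 3 assignments
value 1/5: 2 assignments
value 0: 1 assignment
So 23 of the 36 assignments meet the threshold.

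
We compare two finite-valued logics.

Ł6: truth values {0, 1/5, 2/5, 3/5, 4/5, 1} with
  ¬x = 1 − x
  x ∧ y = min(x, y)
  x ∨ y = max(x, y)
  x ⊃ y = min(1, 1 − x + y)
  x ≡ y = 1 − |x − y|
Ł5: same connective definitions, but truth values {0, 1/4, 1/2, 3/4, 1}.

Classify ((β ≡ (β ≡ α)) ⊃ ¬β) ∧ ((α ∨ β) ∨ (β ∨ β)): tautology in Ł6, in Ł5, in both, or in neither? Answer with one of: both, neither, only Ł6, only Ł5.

In Ł6: at α = 0, β = 0 the value is 0 — not a tautology.
In Ł5: at α = 0, β = 0 the value is 0 — not a tautology.

neither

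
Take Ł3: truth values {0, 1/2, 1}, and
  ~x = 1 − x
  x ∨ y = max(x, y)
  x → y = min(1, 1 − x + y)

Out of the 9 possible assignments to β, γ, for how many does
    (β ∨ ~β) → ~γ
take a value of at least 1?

β = 0, γ = 0 ↦ 1  ≥
β = 0, γ = 1/2 ↦ 1/2  <
β = 0, γ = 1 ↦ 0  <
β = 1/2, γ = 0 ↦ 1  ≥
β = 1/2, γ = 1/2 ↦ 1  ≥
β = 1/2, γ = 1 ↦ 1/2  <
β = 1, γ = 0 ↦ 1  ≥
β = 1, γ = 1/2 ↦ 1/2  <
β = 1, γ = 1 ↦ 0  <
So 4 of the 9 assignments meet the threshold.

4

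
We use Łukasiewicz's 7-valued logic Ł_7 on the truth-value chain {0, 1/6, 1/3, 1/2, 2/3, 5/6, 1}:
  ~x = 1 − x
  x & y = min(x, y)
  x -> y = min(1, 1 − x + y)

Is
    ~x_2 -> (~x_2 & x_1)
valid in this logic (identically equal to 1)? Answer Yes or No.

No

Counterexample: take x_1 = 0, x_2 = 0.
~x_2 = ~0 = 1
~x_2 = ~0 = 1
~x_2 & x_1 = 1 & 0 = 0
~x_2 -> (~x_2 & x_1) = 1 -> 0 = 0
This gives 0 ≠ 1.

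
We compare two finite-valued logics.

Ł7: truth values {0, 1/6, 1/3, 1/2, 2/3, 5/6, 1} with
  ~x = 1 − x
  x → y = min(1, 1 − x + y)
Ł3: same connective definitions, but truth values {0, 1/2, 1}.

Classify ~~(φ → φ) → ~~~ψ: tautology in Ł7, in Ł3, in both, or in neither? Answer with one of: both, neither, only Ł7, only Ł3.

neither

In Ł7: at φ = 0, ψ = 1/6 the value is 5/6 — not a tautology.
In Ł3: at φ = 0, ψ = 1/2 the value is 1/2 — not a tautology.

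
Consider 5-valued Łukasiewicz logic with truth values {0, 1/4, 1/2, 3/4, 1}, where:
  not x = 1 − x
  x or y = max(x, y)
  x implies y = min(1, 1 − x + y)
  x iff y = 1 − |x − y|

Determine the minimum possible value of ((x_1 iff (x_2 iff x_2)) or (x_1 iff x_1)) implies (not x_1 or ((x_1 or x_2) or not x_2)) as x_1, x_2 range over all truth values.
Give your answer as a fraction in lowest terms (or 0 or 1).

1/2

Take x_1 = 1/2, x_2 = 1/2:
x_2 iff x_2 = 1/2 iff 1/2 = 1
x_1 iff (x_2 iff x_2) = 1/2 iff 1 = 1/2
x_1 iff x_1 = 1/2 iff 1/2 = 1
(x_1 iff (x_2 iff x_2)) or (x_1 iff x_1) = 1/2 or 1 = 1
not x_1 = not 1/2 = 1/2
x_1 or x_2 = 1/2 or 1/2 = 1/2
not x_2 = not 1/2 = 1/2
(x_1 or x_2) or not x_2 = 1/2 or 1/2 = 1/2
not x_1 or ((x_1 or x_2) or not x_2) = 1/2 or 1/2 = 1/2
((x_1 iff (x_2 iff x_2)) or (x_1 iff x_1)) implies (not x_1 or ((x_1 or x_2) or not x_2)) = 1 implies 1/2 = 1/2
No assignment yields a value below 1/2, so this is the minimum.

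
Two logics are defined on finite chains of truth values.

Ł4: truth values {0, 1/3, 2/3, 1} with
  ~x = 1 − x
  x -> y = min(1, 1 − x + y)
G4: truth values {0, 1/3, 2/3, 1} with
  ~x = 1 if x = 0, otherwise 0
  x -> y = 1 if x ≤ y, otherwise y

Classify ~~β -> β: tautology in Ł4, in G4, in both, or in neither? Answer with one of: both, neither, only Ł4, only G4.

only Ł4

In Ł4: every assignment gives 1 — tautology.
In G4: at β = 1/3 the value is 1/3 — not a tautology.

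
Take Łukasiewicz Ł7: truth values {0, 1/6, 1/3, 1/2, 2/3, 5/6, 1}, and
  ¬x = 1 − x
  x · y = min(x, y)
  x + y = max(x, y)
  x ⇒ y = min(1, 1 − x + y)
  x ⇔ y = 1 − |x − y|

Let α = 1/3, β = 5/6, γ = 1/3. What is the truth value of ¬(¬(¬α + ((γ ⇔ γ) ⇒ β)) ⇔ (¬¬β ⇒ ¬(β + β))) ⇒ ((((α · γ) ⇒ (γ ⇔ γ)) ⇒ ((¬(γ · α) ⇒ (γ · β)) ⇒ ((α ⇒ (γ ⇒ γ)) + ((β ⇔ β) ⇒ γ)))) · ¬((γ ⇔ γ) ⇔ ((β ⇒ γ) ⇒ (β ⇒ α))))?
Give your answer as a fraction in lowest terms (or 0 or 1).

5/6

¬α = ¬1/3 = 2/3
γ ⇔ γ = 1/3 ⇔ 1/3 = 1
(γ ⇔ γ) ⇒ β = 1 ⇒ 5/6 = 5/6
¬α + ((γ ⇔ γ) ⇒ β) = 2/3 + 5/6 = 5/6
¬(¬α + ((γ ⇔ γ) ⇒ β)) = ¬5/6 = 1/6
¬β = ¬5/6 = 1/6
¬¬β = ¬1/6 = 5/6
β + β = 5/6 + 5/6 = 5/6
¬(β + β) = ¬5/6 = 1/6
¬¬β ⇒ ¬(β + β) = 5/6 ⇒ 1/6 = 1/3
¬(¬α + ((γ ⇔ γ) ⇒ β)) ⇔ (¬¬β ⇒ ¬(β + β)) = 1/6 ⇔ 1/3 = 5/6
¬(¬(¬α + ((γ ⇔ γ) ⇒ β)) ⇔ (¬¬β ⇒ ¬(β + β))) = ¬5/6 = 1/6
α · γ = 1/3 · 1/3 = 1/3
γ ⇔ γ = 1/3 ⇔ 1/3 = 1
(α · γ) ⇒ (γ ⇔ γ) = 1/3 ⇒ 1 = 1
γ · α = 1/3 · 1/3 = 1/3
¬(γ · α) = ¬1/3 = 2/3
γ · β = 1/3 · 5/6 = 1/3
¬(γ · α) ⇒ (γ · β) = 2/3 ⇒ 1/3 = 2/3
γ ⇒ γ = 1/3 ⇒ 1/3 = 1
α ⇒ (γ ⇒ γ) = 1/3 ⇒ 1 = 1
β ⇔ β = 5/6 ⇔ 5/6 = 1
(β ⇔ β) ⇒ γ = 1 ⇒ 1/3 = 1/3
(α ⇒ (γ ⇒ γ)) + ((β ⇔ β) ⇒ γ) = 1 + 1/3 = 1
(¬(γ · α) ⇒ (γ · β)) ⇒ ((α ⇒ (γ ⇒ γ)) + ((β ⇔ β) ⇒ γ)) = 2/3 ⇒ 1 = 1
((α · γ) ⇒ (γ ⇔ γ)) ⇒ ((¬(γ · α) ⇒ (γ · β)) ⇒ ((α ⇒ (γ ⇒ γ)) + ((β ⇔ β) ⇒ γ))) = 1 ⇒ 1 = 1
γ ⇔ γ = 1/3 ⇔ 1/3 = 1
β ⇒ γ = 5/6 ⇒ 1/3 = 1/2
β ⇒ α = 5/6 ⇒ 1/3 = 1/2
(β ⇒ γ) ⇒ (β ⇒ α) = 1/2 ⇒ 1/2 = 1
(γ ⇔ γ) ⇔ ((β ⇒ γ) ⇒ (β ⇒ α)) = 1 ⇔ 1 = 1
¬((γ ⇔ γ) ⇔ ((β ⇒ γ) ⇒ (β ⇒ α))) = ¬1 = 0
(((α · γ) ⇒ (γ ⇔ γ)) ⇒ ((¬(γ · α) ⇒ (γ · β)) ⇒ ((α ⇒ (γ ⇒ γ)) + ((β ⇔ β) ⇒ γ)))) · ¬((γ ⇔ γ) ⇔ ((β ⇒ γ) ⇒ (β ⇒ α))) = 1 · 0 = 0
¬(¬(¬α + ((γ ⇔ γ) ⇒ β)) ⇔ (¬¬β ⇒ ¬(β + β))) ⇒ ((((α · γ) ⇒ (γ ⇔ γ)) ⇒ ((¬(γ · α) ⇒ (γ · β)) ⇒ ((α ⇒ (γ ⇒ γ)) + ((β ⇔ β) ⇒ γ)))) · ¬((γ ⇔ γ) ⇔ ((β ⇒ γ) ⇒ (β ⇒ α)))) = 1/6 ⇒ 0 = 5/6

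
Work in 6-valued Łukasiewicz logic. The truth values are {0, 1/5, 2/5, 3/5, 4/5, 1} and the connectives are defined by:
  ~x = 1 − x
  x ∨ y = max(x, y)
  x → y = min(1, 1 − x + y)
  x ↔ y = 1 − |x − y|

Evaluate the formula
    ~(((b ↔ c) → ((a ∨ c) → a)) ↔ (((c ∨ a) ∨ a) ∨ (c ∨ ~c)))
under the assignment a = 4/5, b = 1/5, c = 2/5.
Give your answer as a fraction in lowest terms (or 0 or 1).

b ↔ c = 1/5 ↔ 2/5 = 4/5
a ∨ c = 4/5 ∨ 2/5 = 4/5
(a ∨ c) → a = 4/5 → 4/5 = 1
(b ↔ c) → ((a ∨ c) → a) = 4/5 → 1 = 1
c ∨ a = 2/5 ∨ 4/5 = 4/5
(c ∨ a) ∨ a = 4/5 ∨ 4/5 = 4/5
~c = ~2/5 = 3/5
c ∨ ~c = 2/5 ∨ 3/5 = 3/5
((c ∨ a) ∨ a) ∨ (c ∨ ~c) = 4/5 ∨ 3/5 = 4/5
((b ↔ c) → ((a ∨ c) → a)) ↔ (((c ∨ a) ∨ a) ∨ (c ∨ ~c)) = 1 ↔ 4/5 = 4/5
~(((b ↔ c) → ((a ∨ c) → a)) ↔ (((c ∨ a) ∨ a) ∨ (c ∨ ~c))) = ~4/5 = 1/5

1/5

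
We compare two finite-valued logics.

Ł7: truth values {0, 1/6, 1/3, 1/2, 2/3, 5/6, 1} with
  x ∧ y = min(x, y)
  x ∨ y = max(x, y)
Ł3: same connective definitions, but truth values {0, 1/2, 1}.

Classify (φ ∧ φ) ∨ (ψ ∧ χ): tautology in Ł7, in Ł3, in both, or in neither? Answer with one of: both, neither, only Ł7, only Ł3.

neither

In Ł7: at φ = 0, ψ = 0, χ = 0 the value is 0 — not a tautology.
In Ł3: at φ = 0, ψ = 0, χ = 0 the value is 0 — not a tautology.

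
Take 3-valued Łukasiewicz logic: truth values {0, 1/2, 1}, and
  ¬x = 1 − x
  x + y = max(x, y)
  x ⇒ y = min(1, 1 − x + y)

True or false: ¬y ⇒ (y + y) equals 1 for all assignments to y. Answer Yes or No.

Counterexample: take y = 0.
¬y = ¬0 = 1
y + y = 0 + 0 = 0
¬y ⇒ (y + y) = 1 ⇒ 0 = 0
This gives 0 ≠ 1.

No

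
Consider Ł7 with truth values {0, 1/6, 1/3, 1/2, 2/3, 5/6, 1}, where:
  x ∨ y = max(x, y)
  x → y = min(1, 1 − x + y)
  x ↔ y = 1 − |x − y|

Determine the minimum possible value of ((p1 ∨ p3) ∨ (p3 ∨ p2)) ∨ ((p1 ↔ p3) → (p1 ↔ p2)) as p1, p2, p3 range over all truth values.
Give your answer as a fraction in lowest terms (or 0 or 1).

1/2

Take p1 = 0, p2 = 1/2, p3 = 0:
p1 ∨ p3 = 0 ∨ 0 = 0
p3 ∨ p2 = 0 ∨ 1/2 = 1/2
(p1 ∨ p3) ∨ (p3 ∨ p2) = 0 ∨ 1/2 = 1/2
p1 ↔ p3 = 0 ↔ 0 = 1
p1 ↔ p2 = 0 ↔ 1/2 = 1/2
(p1 ↔ p3) → (p1 ↔ p2) = 1 → 1/2 = 1/2
((p1 ∨ p3) ∨ (p3 ∨ p2)) ∨ ((p1 ↔ p3) → (p1 ↔ p2)) = 1/2 ∨ 1/2 = 1/2
No assignment yields a value below 1/2, so this is the minimum.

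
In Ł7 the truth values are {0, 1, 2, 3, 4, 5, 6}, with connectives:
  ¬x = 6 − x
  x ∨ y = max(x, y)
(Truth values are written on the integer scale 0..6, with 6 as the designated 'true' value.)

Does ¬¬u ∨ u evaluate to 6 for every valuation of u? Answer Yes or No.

No

Counterexample: take u = 0.
¬u = ¬0 = 6
¬¬u = ¬6 = 0
¬¬u ∨ u = 0 ∨ 0 = 0
This gives 0 ≠ 6.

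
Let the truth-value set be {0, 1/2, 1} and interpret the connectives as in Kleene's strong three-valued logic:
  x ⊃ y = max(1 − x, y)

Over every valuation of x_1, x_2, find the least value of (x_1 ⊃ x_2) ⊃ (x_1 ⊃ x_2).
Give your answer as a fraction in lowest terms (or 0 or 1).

1/2

Take x_1 = 1/2, x_2 = 0:
x_1 ⊃ x_2 = 1/2 ⊃ 0 = 1/2
x_1 ⊃ x_2 = 1/2 ⊃ 0 = 1/2
(x_1 ⊃ x_2) ⊃ (x_1 ⊃ x_2) = 1/2 ⊃ 1/2 = 1/2
No assignment yields a value below 1/2, so this is the minimum.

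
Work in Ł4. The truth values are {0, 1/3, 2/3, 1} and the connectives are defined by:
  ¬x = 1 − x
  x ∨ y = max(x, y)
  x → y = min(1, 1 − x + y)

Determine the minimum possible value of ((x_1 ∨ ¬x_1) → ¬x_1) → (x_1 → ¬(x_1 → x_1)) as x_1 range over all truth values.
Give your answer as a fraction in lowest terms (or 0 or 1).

Take x_1 = 1/3:
¬x_1 = ¬1/3 = 2/3
x_1 ∨ ¬x_1 = 1/3 ∨ 2/3 = 2/3
¬x_1 = ¬1/3 = 2/3
(x_1 ∨ ¬x_1) → ¬x_1 = 2/3 → 2/3 = 1
x_1 → x_1 = 1/3 → 1/3 = 1
¬(x_1 → x_1) = ¬1 = 0
x_1 → ¬(x_1 → x_1) = 1/3 → 0 = 2/3
((x_1 ∨ ¬x_1) → ¬x_1) → (x_1 → ¬(x_1 → x_1)) = 1 → 2/3 = 2/3
No assignment yields a value below 2/3, so this is the minimum.

2/3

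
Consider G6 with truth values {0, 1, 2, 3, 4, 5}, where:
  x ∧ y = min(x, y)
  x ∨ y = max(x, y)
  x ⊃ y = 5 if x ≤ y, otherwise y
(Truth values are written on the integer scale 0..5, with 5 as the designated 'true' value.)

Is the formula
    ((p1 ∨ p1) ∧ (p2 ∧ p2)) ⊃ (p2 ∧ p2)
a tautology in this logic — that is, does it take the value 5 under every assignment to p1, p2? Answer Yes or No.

At p1 = 3, p2 = 4, for instance:
p1 ∨ p1 = 3 ∨ 3 = 3
p2 ∧ p2 = 4 ∧ 4 = 4
(p1 ∨ p1) ∧ (p2 ∧ p2) = 3 ∧ 4 = 3
((p1 ∨ p1) ∧ (p2 ∧ p2)) ⊃ (p2 ∧ p2) = 3 ⊃ 4 = 5
and checking the remaining 35 assignments likewise gives ≥ 5 in every case.

Yes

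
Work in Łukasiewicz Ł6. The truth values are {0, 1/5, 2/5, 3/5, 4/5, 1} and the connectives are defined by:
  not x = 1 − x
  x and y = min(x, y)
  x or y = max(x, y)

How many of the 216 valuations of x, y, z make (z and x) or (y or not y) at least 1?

value 1: 76 assignments (counts)
value 4/5: 76 assignments
value 3/5: 64 assignments
So 76 of the 216 assignments meet the threshold.

76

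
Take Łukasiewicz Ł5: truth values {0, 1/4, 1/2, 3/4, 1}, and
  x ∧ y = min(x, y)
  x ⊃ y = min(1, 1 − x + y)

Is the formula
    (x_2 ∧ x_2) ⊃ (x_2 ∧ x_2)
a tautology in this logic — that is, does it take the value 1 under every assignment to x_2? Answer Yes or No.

x_2 = 0 ↦ 1
x_2 = 1/4 ↦ 1
x_2 = 1/2 ↦ 1
x_2 = 3/4 ↦ 1
x_2 = 1 ↦ 1
Every assignment gives a value ≥ 1.

Yes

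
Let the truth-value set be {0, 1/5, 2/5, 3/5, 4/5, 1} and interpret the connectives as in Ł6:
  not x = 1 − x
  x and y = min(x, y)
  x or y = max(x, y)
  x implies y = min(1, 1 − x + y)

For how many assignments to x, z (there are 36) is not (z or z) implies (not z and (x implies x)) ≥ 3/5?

value 1: 36 assignments (counts)
So 36 of the 36 assignments meet the threshold.

36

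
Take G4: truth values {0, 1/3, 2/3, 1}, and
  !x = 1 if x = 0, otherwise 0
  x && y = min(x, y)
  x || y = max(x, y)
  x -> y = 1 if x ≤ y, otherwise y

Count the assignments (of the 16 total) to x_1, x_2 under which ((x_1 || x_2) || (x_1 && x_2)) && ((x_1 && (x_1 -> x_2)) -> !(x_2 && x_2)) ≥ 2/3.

4

x_1 = 0, x_2 = 0 ↦ 0  <
x_1 = 0, x_2 = 1/3 ↦ 1/3  <
x_1 = 0, x_2 = 2/3 ↦ 2/3  ≥
x_1 = 0, x_2 = 1 ↦ 1  ≥
x_1 = 1/3, x_2 = 0 ↦ 1/3  <
x_1 = 1/3, x_2 = 1/3 ↦ 0  <
x_1 = 1/3, x_2 = 2/3 ↦ 0  <
x_1 = 1/3, x_2 = 1 ↦ 0  <
x_1 = 2/3, x_2 = 0 ↦ 2/3  ≥
x_1 = 2/3, x_2 = 1/3 ↦ 0  <
x_1 = 2/3, x_2 = 2/3 ↦ 0  <
x_1 = 2/3, x_2 = 1 ↦ 0  <
x_1 = 1, x_2 = 0 ↦ 1  ≥
x_1 = 1, x_2 = 1/3 ↦ 0  <
x_1 = 1, x_2 = 2/3 ↦ 0  <
x_1 = 1, x_2 = 1 ↦ 0  <
So 4 of the 16 assignments meet the threshold.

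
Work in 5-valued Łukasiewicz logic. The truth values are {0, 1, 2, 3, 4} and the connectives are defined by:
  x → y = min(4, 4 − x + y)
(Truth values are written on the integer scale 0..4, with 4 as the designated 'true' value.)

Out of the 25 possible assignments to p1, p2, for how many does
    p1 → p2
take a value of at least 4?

15

value 4: 15 assignments (counts)
value 3: 4 assignments
value 2: 3 assignments
value 1: 2 assignments
value 0: 1 assignment
So 15 of the 25 assignments meet the threshold.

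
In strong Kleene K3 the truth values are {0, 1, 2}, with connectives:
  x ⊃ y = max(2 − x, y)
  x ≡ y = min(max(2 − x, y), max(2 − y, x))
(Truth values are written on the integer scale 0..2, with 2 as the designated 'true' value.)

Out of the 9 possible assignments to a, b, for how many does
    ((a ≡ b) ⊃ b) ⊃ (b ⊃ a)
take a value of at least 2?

5

a = 0, b = 0 ↦ 2  ≥
a = 0, b = 1 ↦ 1  <
a = 0, b = 2 ↦ 0  <
a = 1, b = 0 ↦ 2  ≥
a = 1, b = 1 ↦ 1  <
a = 1, b = 2 ↦ 1  <
a = 2, b = 0 ↦ 2  ≥
a = 2, b = 1 ↦ 2  ≥
a = 2, b = 2 ↦ 2  ≥
So 5 of the 9 assignments meet the threshold.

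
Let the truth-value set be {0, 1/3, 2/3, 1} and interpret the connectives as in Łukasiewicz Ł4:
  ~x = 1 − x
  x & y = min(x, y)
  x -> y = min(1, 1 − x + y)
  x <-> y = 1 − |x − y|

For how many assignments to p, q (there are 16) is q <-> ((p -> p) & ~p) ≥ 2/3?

p = 0, q = 0 ↦ 0  <
p = 0, q = 1/3 ↦ 1/3  <
p = 0, q = 2/3 ↦ 2/3  ≥
p = 0, q = 1 ↦ 1  ≥
p = 1/3, q = 0 ↦ 1/3  <
p = 1/3, q = 1/3 ↦ 2/3  ≥
p = 1/3, q = 2/3 ↦ 1  ≥
p = 1/3, q = 1 ↦ 2/3  ≥
p = 2/3, q = 0 ↦ 2/3  ≥
p = 2/3, q = 1/3 ↦ 1  ≥
p = 2/3, q = 2/3 ↦ 2/3  ≥
p = 2/3, q = 1 ↦ 1/3  <
p = 1, q = 0 ↦ 1  ≥
p = 1, q = 1/3 ↦ 2/3  ≥
p = 1, q = 2/3 ↦ 1/3  <
p = 1, q = 1 ↦ 0  <
So 10 of the 16 assignments meet the threshold.

10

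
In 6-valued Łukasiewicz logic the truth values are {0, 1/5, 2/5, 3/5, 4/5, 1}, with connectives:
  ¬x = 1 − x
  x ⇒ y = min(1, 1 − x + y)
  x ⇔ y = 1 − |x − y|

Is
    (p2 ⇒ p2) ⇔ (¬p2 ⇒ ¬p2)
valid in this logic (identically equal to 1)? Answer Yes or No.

p2 = 0 ↦ 1
p2 = 1/5 ↦ 1
p2 = 2/5 ↦ 1
p2 = 3/5 ↦ 1
p2 = 4/5 ↦ 1
p2 = 1 ↦ 1
Every assignment gives a value ≥ 1.

Yes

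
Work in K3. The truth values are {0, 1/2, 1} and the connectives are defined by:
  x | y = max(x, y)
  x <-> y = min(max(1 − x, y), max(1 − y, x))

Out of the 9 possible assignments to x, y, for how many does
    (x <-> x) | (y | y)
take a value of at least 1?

x = 0, y = 0 ↦ 1  ≥
x = 0, y = 1/2 ↦ 1  ≥
x = 0, y = 1 ↦ 1  ≥
x = 1/2, y = 0 ↦ 1/2  <
x = 1/2, y = 1/2 ↦ 1/2  <
x = 1/2, y = 1 ↦ 1  ≥
x = 1, y = 0 ↦ 1  ≥
x = 1, y = 1/2 ↦ 1  ≥
x = 1, y = 1 ↦ 1  ≥
So 7 of the 9 assignments meet the threshold.

7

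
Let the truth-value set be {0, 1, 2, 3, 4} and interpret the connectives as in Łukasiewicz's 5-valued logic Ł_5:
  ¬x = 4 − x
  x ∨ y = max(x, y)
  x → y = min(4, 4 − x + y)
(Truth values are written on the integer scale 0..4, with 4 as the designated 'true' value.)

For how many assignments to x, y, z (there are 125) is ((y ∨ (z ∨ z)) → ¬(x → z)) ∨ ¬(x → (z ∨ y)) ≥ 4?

27

value 4: 27 assignments (counts)
value 3: 15 assignments
value 2: 22 assignments
value 1: 26 assignments
value 0: 35 assignments
So 27 of the 125 assignments meet the threshold.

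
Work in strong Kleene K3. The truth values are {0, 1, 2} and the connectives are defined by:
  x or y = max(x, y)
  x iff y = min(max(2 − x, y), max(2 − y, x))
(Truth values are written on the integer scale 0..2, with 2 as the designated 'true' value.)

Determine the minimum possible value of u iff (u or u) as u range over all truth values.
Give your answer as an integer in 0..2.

Take u = 1:
u or u = 1 or 1 = 1
u iff (u or u) = 1 iff 1 = 1
No assignment yields a value below 1, so this is the minimum.

1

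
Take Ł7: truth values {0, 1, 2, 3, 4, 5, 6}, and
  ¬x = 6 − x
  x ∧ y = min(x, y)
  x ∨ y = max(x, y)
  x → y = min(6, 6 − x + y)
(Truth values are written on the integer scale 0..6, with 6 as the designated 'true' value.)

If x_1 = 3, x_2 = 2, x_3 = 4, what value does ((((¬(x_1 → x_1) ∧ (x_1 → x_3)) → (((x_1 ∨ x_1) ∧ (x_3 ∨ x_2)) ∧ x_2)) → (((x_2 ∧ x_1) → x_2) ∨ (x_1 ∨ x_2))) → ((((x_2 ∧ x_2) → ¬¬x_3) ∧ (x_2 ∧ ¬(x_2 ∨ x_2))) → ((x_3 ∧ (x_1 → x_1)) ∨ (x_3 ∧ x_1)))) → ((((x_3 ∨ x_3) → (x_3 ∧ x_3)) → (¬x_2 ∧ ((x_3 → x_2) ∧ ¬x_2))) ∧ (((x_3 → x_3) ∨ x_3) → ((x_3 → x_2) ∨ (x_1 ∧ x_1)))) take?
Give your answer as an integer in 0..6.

4

x_1 → x_1 = 3 → 3 = 6
¬(x_1 → x_1) = ¬6 = 0
x_1 → x_3 = 3 → 4 = 6
¬(x_1 → x_1) ∧ (x_1 → x_3) = 0 ∧ 6 = 0
x_1 ∨ x_1 = 3 ∨ 3 = 3
x_3 ∨ x_2 = 4 ∨ 2 = 4
(x_1 ∨ x_1) ∧ (x_3 ∨ x_2) = 3 ∧ 4 = 3
((x_1 ∨ x_1) ∧ (x_3 ∨ x_2)) ∧ x_2 = 3 ∧ 2 = 2
(¬(x_1 → x_1) ∧ (x_1 → x_3)) → (((x_1 ∨ x_1) ∧ (x_3 ∨ x_2)) ∧ x_2) = 0 → 2 = 6
x_2 ∧ x_1 = 2 ∧ 3 = 2
(x_2 ∧ x_1) → x_2 = 2 → 2 = 6
x_1 ∨ x_2 = 3 ∨ 2 = 3
((x_2 ∧ x_1) → x_2) ∨ (x_1 ∨ x_2) = 6 ∨ 3 = 6
((¬(x_1 → x_1) ∧ (x_1 → x_3)) → (((x_1 ∨ x_1) ∧ (x_3 ∨ x_2)) ∧ x_2)) → (((x_2 ∧ x_1) → x_2) ∨ (x_1 ∨ x_2)) = 6 → 6 = 6
x_2 ∧ x_2 = 2 ∧ 2 = 2
¬x_3 = ¬4 = 2
¬¬x_3 = ¬2 = 4
(x_2 ∧ x_2) → ¬¬x_3 = 2 → 4 = 6
x_2 ∨ x_2 = 2 ∨ 2 = 2
¬(x_2 ∨ x_2) = ¬2 = 4
x_2 ∧ ¬(x_2 ∨ x_2) = 2 ∧ 4 = 2
((x_2 ∧ x_2) → ¬¬x_3) ∧ (x_2 ∧ ¬(x_2 ∨ x_2)) = 6 ∧ 2 = 2
x_1 → x_1 = 3 → 3 = 6
x_3 ∧ (x_1 → x_1) = 4 ∧ 6 = 4
x_3 ∧ x_1 = 4 ∧ 3 = 3
(x_3 ∧ (x_1 → x_1)) ∨ (x_3 ∧ x_1) = 4 ∨ 3 = 4
(((x_2 ∧ x_2) → ¬¬x_3) ∧ (x_2 ∧ ¬(x_2 ∨ x_2))) → ((x_3 ∧ (x_1 → x_1)) ∨ (x_3 ∧ x_1)) = 2 → 4 = 6
(((¬(x_1 → x_1) ∧ (x_1 → x_3)) → (((x_1 ∨ x_1) ∧ (x_3 ∨ x_2)) ∧ x_2)) → (((x_2 ∧ x_1) → x_2) ∨ (x_1 ∨ x_2))) → ((((x_2 ∧ x_2) → ¬¬x_3) ∧ (x_2 ∧ ¬(x_2 ∨ x_2))) → ((x_3 ∧ (x_1 → x_1)) ∨ (x_3 ∧ x_1))) = 6 → 6 = 6
x_3 ∨ x_3 = 4 ∨ 4 = 4
x_3 ∧ x_3 = 4 ∧ 4 = 4
(x_3 ∨ x_3) → (x_3 ∧ x_3) = 4 → 4 = 6
¬x_2 = ¬2 = 4
x_3 → x_2 = 4 → 2 = 4
¬x_2 = ¬2 = 4
(x_3 → x_2) ∧ ¬x_2 = 4 ∧ 4 = 4
¬x_2 ∧ ((x_3 → x_2) ∧ ¬x_2) = 4 ∧ 4 = 4
((x_3 ∨ x_3) → (x_3 ∧ x_3)) → (¬x_2 ∧ ((x_3 → x_2) ∧ ¬x_2)) = 6 → 4 = 4
x_3 → x_3 = 4 → 4 = 6
(x_3 → x_3) ∨ x_3 = 6 ∨ 4 = 6
x_3 → x_2 = 4 → 2 = 4
x_1 ∧ x_1 = 3 ∧ 3 = 3
(x_3 → x_2) ∨ (x_1 ∧ x_1) = 4 ∨ 3 = 4
((x_3 → x_3) ∨ x_3) → ((x_3 → x_2) ∨ (x_1 ∧ x_1)) = 6 → 4 = 4
(((x_3 ∨ x_3) → (x_3 ∧ x_3)) → (¬x_2 ∧ ((x_3 → x_2) ∧ ¬x_2))) ∧ (((x_3 → x_3) ∨ x_3) → ((x_3 → x_2) ∨ (x_1 ∧ x_1))) = 4 ∧ 4 = 4
((((¬(x_1 → x_1) ∧ (x_1 → x_3)) → (((x_1 ∨ x_1) ∧ (x_3 ∨ x_2)) ∧ x_2)) → (((x_2 ∧ x_1) → x_2) ∨ (x_1 ∨ x_2))) → ((((x_2 ∧ x_2) → ¬¬x_3) ∧ (x_2 ∧ ¬(x_2 ∨ x_2))) → ((x_3 ∧ (x_1 → x_1)) ∨ (x_3 ∧ x_1)))) → ((((x_3 ∨ x_3) → (x_3 ∧ x_3)) → (¬x_2 ∧ ((x_3 → x_2) ∧ ¬x_2))) ∧ (((x_3 → x_3) ∨ x_3) → ((x_3 → x_2) ∨ (x_1 ∧ x_1)))) = 6 → 4 = 4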